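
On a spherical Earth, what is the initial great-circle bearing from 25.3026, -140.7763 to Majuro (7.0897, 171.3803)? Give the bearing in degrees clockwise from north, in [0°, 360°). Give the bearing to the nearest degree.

257°

Δλ = 171.3803 − -140.7763 = 312.1566°; wrapped into (−180°, 180°]: -47.8434°.
θ = atan2( sin Δλ · cos φ₂ , cos φ₁ · sin φ₂ − sin φ₁ · cos φ₂ · cos Δλ )
  = atan2(-0.73565, -0.17308) = -103.239° → normalised to [0°, 360°): 256.761°.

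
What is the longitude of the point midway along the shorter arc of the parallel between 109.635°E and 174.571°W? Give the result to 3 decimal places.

147.532°E

Signed shortest Δλ from +109.635° to -174.571° is +75.794°.
Midpoint longitude = +109.635° + (+75.794°)/2 = +109.635° + 37.897° = +147.532°.
(The naïve average (+109.635 + -174.571)/2 = -32.468° is on the wrong side of the globe.)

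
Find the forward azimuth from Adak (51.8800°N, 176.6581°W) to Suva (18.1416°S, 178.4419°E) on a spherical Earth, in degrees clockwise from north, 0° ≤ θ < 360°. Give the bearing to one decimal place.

185.0°

Δλ = 178.4419 − -176.6581 = 355.1000°; wrapped into (−180°, 180°]: -4.9000°.
θ = atan2( sin Δλ · cos φ₂ , cos φ₁ · sin φ₂ − sin φ₁ · cos φ₂ · cos Δλ )
  = atan2(-0.08117, -0.93709) = -175.049° → normalised to [0°, 360°): 184.951°.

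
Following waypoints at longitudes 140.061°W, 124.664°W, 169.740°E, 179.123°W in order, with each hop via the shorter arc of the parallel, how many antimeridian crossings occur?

Leg 1: -140.061° → -124.664°, shortest Δλ = 15.397° (east) — does not cross 180°.
Leg 2: -124.664° → +169.740°, shortest Δλ = -65.596° (west) — crosses 180°.
Leg 3: +169.740° → -179.123°, shortest Δλ = 11.137° (east) — crosses 180°.
Total crossings: 2.

2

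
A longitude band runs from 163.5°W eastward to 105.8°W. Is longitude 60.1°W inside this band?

Band width going east from -163.5° to -105.8°: ((-105.8 − -163.5) mod 360) = 57.7°.
Offset of -60.1° east of the west edge: ((-60.1 − -163.5) mod 360) = 103.4°.
103.4° > 57.7° ⇒ outside.

No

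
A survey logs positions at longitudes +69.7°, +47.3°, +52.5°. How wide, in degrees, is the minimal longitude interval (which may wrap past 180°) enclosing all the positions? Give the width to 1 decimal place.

22.4°

Sort the longitudes: +47.3°, +52.5°, +69.7°.
Eastward gaps between consecutive values (wrapping around): 5.2°, 17.2°, 337.6°.
Largest gap = 337.6° ⇒ minimal covering band is its complement: 360° − 337.6° = 22.4°.
Band runs from +47.3° eastward to +69.7°.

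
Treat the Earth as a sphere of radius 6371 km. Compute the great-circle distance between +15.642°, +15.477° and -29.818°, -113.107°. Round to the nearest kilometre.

14559 km

Δλ = -113.107 − 15.477 = -128.584°.
Δφ = -29.818 − 15.642 = -45.460°.
a = sin²(Δφ/2) + cos φ₁ · cos φ₂ · sin²(Δλ/2) = 0.827563.
c = 2·atan2(√a, √(1−a)) = 2.28515 rad → d = 6371·c ≈ 14558.66 km.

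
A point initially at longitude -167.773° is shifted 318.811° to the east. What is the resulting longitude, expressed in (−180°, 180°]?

+151.038°

Start at -167.773°; shift +318.811° → +151.038°.
+151.038° already lies in (−180°, 180°].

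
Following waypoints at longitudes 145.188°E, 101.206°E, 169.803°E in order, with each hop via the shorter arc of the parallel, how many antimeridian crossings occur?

Leg 1: +145.188° → +101.206°, shortest Δλ = -43.982° (west) — does not cross 180°.
Leg 2: +101.206° → +169.803°, shortest Δλ = 68.597° (east) — does not cross 180°.
Total crossings: 0.

0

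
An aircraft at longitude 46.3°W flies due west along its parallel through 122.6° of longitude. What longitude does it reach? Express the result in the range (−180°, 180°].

168.9°W

Start at -46.3°; shift −122.6° → -168.9°.
-168.9° already lies in (−180°, 180°].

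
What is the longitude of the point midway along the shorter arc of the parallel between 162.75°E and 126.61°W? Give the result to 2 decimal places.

Signed shortest Δλ from +162.75° to -126.61° is +70.64°.
Midpoint longitude = +162.75° + (+70.64°)/2 = +162.75° + 35.32° = +198.07°.
Normalise into (−180°, 180°]: -161.93°.
(The naïve average (+162.75 + -126.61)/2 = 18.07° is on the wrong side of the globe.)

161.93°W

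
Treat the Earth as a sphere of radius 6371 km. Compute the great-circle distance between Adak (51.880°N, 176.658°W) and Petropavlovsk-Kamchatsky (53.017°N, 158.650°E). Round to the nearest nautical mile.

Δλ = 158.650 − -176.658 = 335.308°; wrapped into (−180°, 180°]: -24.692°.
Δφ = 53.017 − 51.880 = 1.137°.
a = sin²(Δφ/2) + cos φ₁ · cos φ₂ · sin²(Δλ/2) = 0.017076.
c = 2·atan2(√a, √(1−a)) = 0.26210 rad → d = 6371·c ≈ 1669.83 km ≈ 901.64 nmi.

902 nmi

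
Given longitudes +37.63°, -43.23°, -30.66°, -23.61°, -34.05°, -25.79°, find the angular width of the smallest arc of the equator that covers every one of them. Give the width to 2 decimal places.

Sort the longitudes: -43.23°, -34.05°, -30.66°, -25.79°, -23.61°, +37.63°.
Eastward gaps between consecutive values (wrapping around): 9.18°, 3.39°, 4.87°, 2.18°, 61.24°, 279.14°.
Largest gap = 279.14° ⇒ minimal covering band is its complement: 360° − 279.14° = 80.86°.
Band runs from -43.23° eastward to +37.63°.

80.86°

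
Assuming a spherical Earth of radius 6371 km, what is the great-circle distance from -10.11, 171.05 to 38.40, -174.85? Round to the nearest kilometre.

5589 km

Δλ = -174.85 − 171.05 = -345.90°; wrapped into (−180°, 180°]: 14.10°.
Δφ = 38.40 − -10.11 = 48.51°.
a = sin²(Δφ/2) + cos φ₁ · cos φ₂ · sin²(Δλ/2) = 0.180378.
c = 2·atan2(√a, √(1−a)) = 0.87728 rad → d = 6371·c ≈ 5589.15 km.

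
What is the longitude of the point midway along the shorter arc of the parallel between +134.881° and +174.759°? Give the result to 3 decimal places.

+154.820°

Signed shortest Δλ from +134.881° to +174.759° is +39.878°.
Midpoint longitude = +134.881° + (+39.878°)/2 = +134.881° + 19.939° = +154.820°.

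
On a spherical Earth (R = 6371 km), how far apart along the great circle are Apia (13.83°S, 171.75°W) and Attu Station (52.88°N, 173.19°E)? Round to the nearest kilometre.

7557 km

Δλ = 173.19 − -171.75 = 344.94°; wrapped into (−180°, 180°]: -15.06°.
Δφ = 52.88 − -13.83 = 66.71°.
a = sin²(Δφ/2) + cos φ₁ · cos φ₂ · sin²(Δλ/2) = 0.312371.
c = 2·atan2(√a, √(1−a)) = 1.18612 rad → d = 6371·c ≈ 7556.77 km.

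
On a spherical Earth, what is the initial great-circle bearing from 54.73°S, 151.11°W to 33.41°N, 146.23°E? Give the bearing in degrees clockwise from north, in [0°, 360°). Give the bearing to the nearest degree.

Δλ = 146.23 − -151.11 = 297.34°; wrapped into (−180°, 180°]: -62.66°.
θ = atan2( sin Δλ · cos φ₂ , cos φ₁ · sin φ₂ − sin φ₁ · cos φ₂ · cos Δλ )
  = atan2(-0.74151, 0.63095) = -49.605° → normalised to [0°, 360°): 310.395°.

310°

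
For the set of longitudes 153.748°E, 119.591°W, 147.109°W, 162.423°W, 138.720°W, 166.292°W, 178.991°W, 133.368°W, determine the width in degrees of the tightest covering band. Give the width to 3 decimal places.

86.661°

Sort the longitudes: -178.991°, -166.292°, -162.423°, -147.109°, -138.720°, -133.368°, -119.591°, +153.748°.
Eastward gaps between consecutive values (wrapping around): 12.699°, 3.869°, 15.314°, 8.389°, 5.352°, 13.777°, 273.339°, 27.261°.
Largest gap = 273.339° ⇒ minimal covering band is its complement: 360° − 273.339° = 86.661°.
Band runs from +153.748° eastward to -119.591°, crossing the antimeridian.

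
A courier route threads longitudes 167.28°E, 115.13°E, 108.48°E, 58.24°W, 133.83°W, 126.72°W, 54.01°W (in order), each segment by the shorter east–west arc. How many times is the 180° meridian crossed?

0

Leg 1: +167.28° → +115.13°, shortest Δλ = -52.15° (west) — does not cross 180°.
Leg 2: +115.13° → +108.48°, shortest Δλ = -6.65° (west) — does not cross 180°.
Leg 3: +108.48° → -58.24°, shortest Δλ = -166.72° (west) — does not cross 180°.
Leg 4: -58.24° → -133.83°, shortest Δλ = -75.59° (west) — does not cross 180°.
Leg 5: -133.83° → -126.72°, shortest Δλ = 7.11° (east) — does not cross 180°.
Leg 6: -126.72° → -54.01°, shortest Δλ = 72.71° (east) — does not cross 180°.
Total crossings: 0.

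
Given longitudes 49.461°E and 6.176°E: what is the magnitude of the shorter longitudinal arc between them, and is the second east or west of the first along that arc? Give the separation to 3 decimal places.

Raw difference: 6.176 − 49.461 = -43.285°.
Normalise into (−180°, 180°]: -43.285° stays -43.285°.
Negative ⇒ the second point lies to the west; separation 43.285°.

43.285° west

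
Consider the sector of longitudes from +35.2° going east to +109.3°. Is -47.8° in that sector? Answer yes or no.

Band width going east from +35.2° to +109.3°: ((109.3 − 35.2) mod 360) = 74.1°.
Offset of -47.8° east of the west edge: ((-47.8 − 35.2) mod 360) = 277.0°.
277.0° > 74.1° ⇒ outside.

No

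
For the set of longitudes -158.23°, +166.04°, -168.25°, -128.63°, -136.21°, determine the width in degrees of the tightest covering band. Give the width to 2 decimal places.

65.33°

Sort the longitudes: -168.25°, -158.23°, -136.21°, -128.63°, +166.04°.
Eastward gaps between consecutive values (wrapping around): 10.02°, 22.02°, 7.58°, 294.67°, 25.71°.
Largest gap = 294.67° ⇒ minimal covering band is its complement: 360° − 294.67° = 65.33°.
Band runs from +166.04° eastward to -128.63°, crossing the antimeridian.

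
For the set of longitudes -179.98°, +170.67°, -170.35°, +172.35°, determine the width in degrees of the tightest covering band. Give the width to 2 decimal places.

Sort the longitudes: -179.98°, -170.35°, +170.67°, +172.35°.
Eastward gaps between consecutive values (wrapping around): 9.63°, 341.02°, 1.68°, 7.67°.
Largest gap = 341.02° ⇒ minimal covering band is its complement: 360° − 341.02° = 18.98°.
Band runs from +170.67° eastward to -170.35°, crossing the antimeridian.

18.98°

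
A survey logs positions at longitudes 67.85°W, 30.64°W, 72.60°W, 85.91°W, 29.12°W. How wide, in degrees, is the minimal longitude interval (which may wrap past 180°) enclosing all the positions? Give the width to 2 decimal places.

Sort the longitudes: -85.91°, -72.60°, -67.85°, -30.64°, -29.12°.
Eastward gaps between consecutive values (wrapping around): 13.31°, 4.75°, 37.21°, 1.52°, 303.21°.
Largest gap = 303.21° ⇒ minimal covering band is its complement: 360° − 303.21° = 56.79°.
Band runs from -85.91° eastward to -29.12°.

56.79°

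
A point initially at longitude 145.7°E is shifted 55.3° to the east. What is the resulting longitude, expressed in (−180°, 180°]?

159.0°W

Start at +145.7°; shift +55.3° → +201.0°.
+201.0° lies outside (−180°, 180°]; subtract 360° → -159.0°.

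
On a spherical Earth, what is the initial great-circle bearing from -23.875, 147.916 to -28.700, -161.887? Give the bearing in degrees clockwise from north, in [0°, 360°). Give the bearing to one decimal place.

107.5°

Δλ = -161.887 − 147.916 = -309.803°; wrapped into (−180°, 180°]: 50.197°.
θ = atan2( sin Δλ · cos φ₂ , cos φ₁ · sin φ₂ − sin φ₁ · cos φ₂ · cos Δλ )
  = atan2(0.67387, -0.21187) = 107.453° → normalised to [0°, 360°): 107.453°.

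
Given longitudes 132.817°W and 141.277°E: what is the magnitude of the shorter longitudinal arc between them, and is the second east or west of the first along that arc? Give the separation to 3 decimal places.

Raw difference: 141.277 − -132.817 = 274.094°.
Normalise into (−180°, 180°]: 274.094° − 360° = -85.906°.
Negative ⇒ the second point lies to the west; separation 85.906°.

85.906° west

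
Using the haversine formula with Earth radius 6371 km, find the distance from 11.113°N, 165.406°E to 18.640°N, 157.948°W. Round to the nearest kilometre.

Δλ = -157.948 − 165.406 = -323.354°; wrapped into (−180°, 180°]: 36.646°.
Δφ = 18.640 − 11.113 = 7.527°.
a = sin²(Δφ/2) + cos φ₁ · cos φ₂ · sin²(Δλ/2) = 0.096199.
c = 2·atan2(√a, √(1−a)) = 0.63072 rad → d = 6371·c ≈ 4018.33 km.

4018 km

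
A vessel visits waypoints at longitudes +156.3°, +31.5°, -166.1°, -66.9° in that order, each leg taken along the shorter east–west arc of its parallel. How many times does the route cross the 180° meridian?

Leg 1: +156.3° → +31.5°, shortest Δλ = -124.8° (west) — does not cross 180°.
Leg 2: +31.5° → -166.1°, shortest Δλ = 162.4° (east) — crosses 180°.
Leg 3: -166.1° → -66.9°, shortest Δλ = 99.2° (east) — does not cross 180°.
Total crossings: 1.

1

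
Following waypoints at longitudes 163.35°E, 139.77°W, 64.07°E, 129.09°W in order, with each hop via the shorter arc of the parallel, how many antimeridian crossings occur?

Leg 1: +163.35° → -139.77°, shortest Δλ = 56.88° (east) — crosses 180°.
Leg 2: -139.77° → +64.07°, shortest Δλ = -156.16° (west) — crosses 180°.
Leg 3: +64.07° → -129.09°, shortest Δλ = 166.84° (east) — crosses 180°.
Total crossings: 3.

3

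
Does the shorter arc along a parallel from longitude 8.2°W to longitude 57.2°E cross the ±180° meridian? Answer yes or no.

No

Signed shortest Δλ = ((57.2 − -8.2 + 180) mod 360) − 180 = 65.4°.
Going east by 65.4° from -8.2° reaches +57.2° without touching 180°.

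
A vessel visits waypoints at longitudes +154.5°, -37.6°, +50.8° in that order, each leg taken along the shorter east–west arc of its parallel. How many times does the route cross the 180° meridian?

1

Leg 1: +154.5° → -37.6°, shortest Δλ = 167.9° (east) — crosses 180°.
Leg 2: -37.6° → +50.8°, shortest Δλ = 88.4° (east) — does not cross 180°.
Total crossings: 1.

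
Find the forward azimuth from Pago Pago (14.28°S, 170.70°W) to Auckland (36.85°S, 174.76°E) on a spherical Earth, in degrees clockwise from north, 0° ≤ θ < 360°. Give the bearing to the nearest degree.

Δλ = 174.76 − -170.70 = 345.46°; wrapped into (−180°, 180°]: -14.54°.
θ = atan2( sin Δλ · cos φ₂ , cos φ₁ · sin φ₂ − sin φ₁ · cos φ₂ · cos Δλ )
  = atan2(-0.20090, -0.39013) = -152.754° → normalised to [0°, 360°): 207.246°.

207°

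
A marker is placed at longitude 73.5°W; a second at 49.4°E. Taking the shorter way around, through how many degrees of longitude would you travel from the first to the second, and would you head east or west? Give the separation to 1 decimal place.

Raw difference: 49.4 − -73.5 = 122.9°.
Normalise into (−180°, 180°]: 122.9° stays 122.9°.
Positive ⇒ the second point lies to the east; separation 122.9°.

122.9° east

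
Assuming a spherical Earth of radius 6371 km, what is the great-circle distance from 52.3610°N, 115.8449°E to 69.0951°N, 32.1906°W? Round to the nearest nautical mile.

Δλ = -32.1906 − 115.8449 = -148.0355°.
Δφ = 69.0951 − 52.3610 = 16.7341°.
a = sin²(Δφ/2) + cos φ₁ · cos φ₂ · sin²(Δλ/2) = 0.222558.
c = 2·atan2(√a, √(1−a)) = 0.98257 rad → d = 6371·c ≈ 6259.97 km ≈ 3380.11 nmi.

3380 nmi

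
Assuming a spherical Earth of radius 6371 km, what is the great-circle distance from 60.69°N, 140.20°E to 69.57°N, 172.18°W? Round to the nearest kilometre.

2357 km

Δλ = -172.18 − 140.20 = -312.38°; wrapped into (−180°, 180°]: 47.62°.
Δφ = 69.57 − 60.69 = 8.88°.
a = sin²(Δφ/2) + cos φ₁ · cos φ₂ · sin²(Δλ/2) = 0.033842.
c = 2·atan2(√a, √(1−a)) = 0.37003 rad → d = 6371·c ≈ 2357.49 km.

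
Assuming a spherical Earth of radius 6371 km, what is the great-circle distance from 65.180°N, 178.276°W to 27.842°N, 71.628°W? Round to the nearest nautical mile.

4292 nmi

Δλ = -71.628 − -178.276 = 106.648°.
Δφ = 27.842 − 65.180 = -37.338°.
a = sin²(Δφ/2) + cos φ₁ · cos φ₂ · sin²(Δλ/2) = 0.341222.
c = 2·atan2(√a, √(1−a)) = 1.24764 rad → d = 6371·c ≈ 7948.74 km ≈ 4291.98 nmi.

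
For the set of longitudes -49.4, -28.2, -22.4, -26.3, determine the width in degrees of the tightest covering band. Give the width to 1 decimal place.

Sort the longitudes: -49.4°, -28.2°, -26.3°, -22.4°.
Eastward gaps between consecutive values (wrapping around): 21.2°, 1.9°, 3.9°, 333.0°.
Largest gap = 333.0° ⇒ minimal covering band is its complement: 360° − 333.0° = 27.0°.
Band runs from -49.4° eastward to -22.4°.

27.0°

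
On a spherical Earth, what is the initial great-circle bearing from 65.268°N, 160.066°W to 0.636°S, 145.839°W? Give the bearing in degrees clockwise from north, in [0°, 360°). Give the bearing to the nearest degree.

Δλ = -145.839 − -160.066 = 14.227°.
θ = atan2( sin Δλ · cos φ₂ , cos φ₁ · sin φ₂ − sin φ₁ · cos φ₂ · cos Δλ )
  = atan2(0.24575, -0.88501) = 164.481° → normalised to [0°, 360°): 164.481°.

164°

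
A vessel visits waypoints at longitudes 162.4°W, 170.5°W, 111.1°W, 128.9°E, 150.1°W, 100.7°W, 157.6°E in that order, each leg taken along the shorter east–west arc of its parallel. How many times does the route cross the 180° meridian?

Leg 1: -162.4° → -170.5°, shortest Δλ = -8.1° (west) — does not cross 180°.
Leg 2: -170.5° → -111.1°, shortest Δλ = 59.4° (east) — does not cross 180°.
Leg 3: -111.1° → +128.9°, shortest Δλ = -120.0° (west) — crosses 180°.
Leg 4: +128.9° → -150.1°, shortest Δλ = 81.0° (east) — crosses 180°.
Leg 5: -150.1° → -100.7°, shortest Δλ = 49.4° (east) — does not cross 180°.
Leg 6: -100.7° → +157.6°, shortest Δλ = -101.7° (west) — crosses 180°.
Total crossings: 3.

3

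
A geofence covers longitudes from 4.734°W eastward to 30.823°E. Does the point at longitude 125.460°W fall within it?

Band width going east from -4.734° to +30.823°: ((30.823 − -4.734) mod 360) = 35.557°.
Offset of -125.460° east of the west edge: ((-125.460 − -4.734) mod 360) = 239.274°.
239.274° > 35.557° ⇒ outside.

No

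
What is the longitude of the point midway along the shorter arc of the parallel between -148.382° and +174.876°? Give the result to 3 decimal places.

Signed shortest Δλ from -148.382° to +174.876° is -36.742°.
Midpoint longitude = -148.382° + (-36.742°)/2 = -148.382° − 18.371° = -166.753°.
(The naïve average (-148.382 + +174.876)/2 = 13.247° is on the wrong side of the globe.)

-166.753°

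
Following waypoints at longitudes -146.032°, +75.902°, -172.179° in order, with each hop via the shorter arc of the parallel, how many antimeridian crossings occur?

Leg 1: -146.032° → +75.902°, shortest Δλ = -138.066° (west) — crosses 180°.
Leg 2: +75.902° → -172.179°, shortest Δλ = 111.919° (east) — crosses 180°.
Total crossings: 2.

2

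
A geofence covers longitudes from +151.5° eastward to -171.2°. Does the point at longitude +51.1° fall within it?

No

Band width going east from +151.5° to -171.2°: ((-171.2 − 151.5) mod 360) = 37.3°.
Offset of +51.1° east of the west edge: ((51.1 − 151.5) mod 360) = 259.6°.
259.6° > 37.3° ⇒ outside.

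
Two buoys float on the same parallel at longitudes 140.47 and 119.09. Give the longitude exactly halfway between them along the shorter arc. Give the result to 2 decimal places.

Signed shortest Δλ from +140.47° to +119.09° is -21.38°.
Midpoint longitude = +140.47° + (-21.38°)/2 = +140.47° − 10.69° = +129.78°.

+129.78°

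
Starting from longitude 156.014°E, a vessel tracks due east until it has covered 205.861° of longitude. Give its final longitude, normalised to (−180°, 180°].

1.875°E

Start at +156.014°; shift +205.861° → +361.875°.
+361.875° lies outside (−180°, 180°]; subtract 360° → +1.875°.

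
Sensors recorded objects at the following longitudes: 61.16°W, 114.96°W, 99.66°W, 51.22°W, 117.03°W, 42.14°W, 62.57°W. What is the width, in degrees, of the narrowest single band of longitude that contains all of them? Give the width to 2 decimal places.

74.89°

Sort the longitudes: -117.03°, -114.96°, -99.66°, -62.57°, -61.16°, -51.22°, -42.14°.
Eastward gaps between consecutive values (wrapping around): 2.07°, 15.30°, 37.09°, 1.41°, 9.94°, 9.08°, 285.11°.
Largest gap = 285.11° ⇒ minimal covering band is its complement: 360° − 285.11° = 74.89°.
Band runs from -117.03° eastward to -42.14°.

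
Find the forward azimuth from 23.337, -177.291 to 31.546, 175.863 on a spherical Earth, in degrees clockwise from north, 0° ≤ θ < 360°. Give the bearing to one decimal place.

325.0°

Δλ = 175.863 − -177.291 = 353.154°; wrapped into (−180°, 180°]: -6.846°.
θ = atan2( sin Δλ · cos φ₂ , cos φ₁ · sin φ₂ − sin φ₁ · cos φ₂ · cos Δλ )
  = atan2(-0.10159, 0.14519) = -34.979° → normalised to [0°, 360°): 325.021°.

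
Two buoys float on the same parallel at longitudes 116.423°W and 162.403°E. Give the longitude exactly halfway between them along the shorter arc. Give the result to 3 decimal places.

Signed shortest Δλ from -116.423° to +162.403° is -81.174°.
Midpoint longitude = -116.423° + (-81.174°)/2 = -116.423° − 40.587° = -157.010°.
(The naïve average (-116.423 + +162.403)/2 = 22.99° is on the wrong side of the globe.)

157.010°W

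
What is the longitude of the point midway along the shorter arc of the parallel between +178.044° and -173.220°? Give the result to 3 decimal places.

-177.588°

Signed shortest Δλ from +178.044° to -173.220° is +8.736°.
Midpoint longitude = +178.044° + (+8.736°)/2 = +178.044° + 4.368° = +182.412°.
Normalise into (−180°, 180°]: -177.588°.
(The naïve average (+178.044 + -173.220)/2 = 2.412° is on the wrong side of the globe.)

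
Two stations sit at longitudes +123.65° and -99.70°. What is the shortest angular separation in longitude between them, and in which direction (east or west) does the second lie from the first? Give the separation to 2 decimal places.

Raw difference: -99.70 − 123.65 = -223.35°.
Normalise into (−180°, 180°]: -223.35° + 360° = 136.65°.
Positive ⇒ the second point lies to the east; separation 136.65°.

136.65° east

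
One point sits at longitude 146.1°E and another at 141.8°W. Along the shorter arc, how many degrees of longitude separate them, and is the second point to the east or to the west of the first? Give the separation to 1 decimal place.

Raw difference: -141.8 − 146.1 = -287.9°.
Normalise into (−180°, 180°]: -287.9° + 360° = 72.1°.
Positive ⇒ the second point lies to the east; separation 72.1°.

72.1° east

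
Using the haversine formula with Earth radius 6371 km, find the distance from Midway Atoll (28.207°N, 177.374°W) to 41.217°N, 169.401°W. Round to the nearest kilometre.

Δλ = -169.401 − -177.374 = 7.973°.
Δφ = 41.217 − 28.207 = 13.010°.
a = sin²(Δφ/2) + cos φ₁ · cos φ₂ · sin²(Δλ/2) = 0.016039.
c = 2·atan2(√a, √(1−a)) = 0.25397 rad → d = 6371·c ≈ 1618.03 km.

1618 km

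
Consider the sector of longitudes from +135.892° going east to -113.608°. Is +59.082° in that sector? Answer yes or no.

No

Band width going east from +135.892° to -113.608°: ((-113.608 − 135.892) mod 360) = 110.500°.
Offset of +59.082° east of the west edge: ((59.082 − 135.892) mod 360) = 283.190°.
283.190° > 110.500° ⇒ outside.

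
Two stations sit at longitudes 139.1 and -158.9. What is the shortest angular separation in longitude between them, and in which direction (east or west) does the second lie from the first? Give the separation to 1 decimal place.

62.0° east

Raw difference: -158.9 − 139.1 = -298.0°.
Normalise into (−180°, 180°]: -298.0° + 360° = 62.0°.
Positive ⇒ the second point lies to the east; separation 62.0°.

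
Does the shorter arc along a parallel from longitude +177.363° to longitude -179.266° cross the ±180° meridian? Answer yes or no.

Naïve |-179.266 − 177.363| = 356.629° > 180°, so the shorter arc goes the other way round — across 180°.
Signed shortest Δλ = ((-179.266 − 177.363 + 180) mod 360) − 180 = 3.371°.
Going east by 3.371° from +177.363° passes through 180° before reaching -179.266°.

Yes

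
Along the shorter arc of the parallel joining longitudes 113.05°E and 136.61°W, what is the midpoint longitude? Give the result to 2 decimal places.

168.22°E

Signed shortest Δλ from +113.05° to -136.61° is +110.34°.
Midpoint longitude = +113.05° + (+110.34°)/2 = +113.05° + 55.17° = +168.22°.
(The naïve average (+113.05 + -136.61)/2 = -11.78° is on the wrong side of the globe.)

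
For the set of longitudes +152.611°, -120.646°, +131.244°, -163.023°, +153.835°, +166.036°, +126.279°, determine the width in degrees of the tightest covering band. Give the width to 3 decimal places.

Sort the longitudes: -163.023°, -120.646°, +126.279°, +131.244°, +152.611°, +153.835°, +166.036°.
Eastward gaps between consecutive values (wrapping around): 42.377°, 246.925°, 4.965°, 21.367°, 1.224°, 12.201°, 30.941°.
Largest gap = 246.925° ⇒ minimal covering band is its complement: 360° − 246.925° = 113.075°.
Band runs from +126.279° eastward to -120.646°, crossing the antimeridian.

113.075°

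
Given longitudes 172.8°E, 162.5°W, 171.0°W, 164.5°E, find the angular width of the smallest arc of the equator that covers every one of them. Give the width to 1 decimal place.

Sort the longitudes: -171.0°, -162.5°, +164.5°, +172.8°.
Eastward gaps between consecutive values (wrapping around): 8.5°, 327.0°, 8.3°, 16.2°.
Largest gap = 327.0° ⇒ minimal covering band is its complement: 360° − 327.0° = 33.0°.
Band runs from +164.5° eastward to -162.5°, crossing the antimeridian.

33.0°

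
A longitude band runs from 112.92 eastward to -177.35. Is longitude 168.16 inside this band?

Yes

Band width going east from +112.92° to -177.35°: ((-177.35 − 112.92) mod 360) = 69.73°.
Offset of +168.16° east of the west edge: ((168.16 − 112.92) mod 360) = 55.24°.
55.24° ≤ 69.73° ⇒ inside.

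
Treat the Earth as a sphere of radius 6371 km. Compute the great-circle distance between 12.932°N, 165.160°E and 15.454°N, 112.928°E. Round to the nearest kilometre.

Δλ = 112.928 − 165.160 = -52.232°.
Δφ = 15.454 − 12.932 = 2.522°.
a = sin²(Δφ/2) + cos φ₁ · cos φ₂ · sin²(Δλ/2) = 0.182509.
c = 2·atan2(√a, √(1−a)) = 0.88281 rad → d = 6371·c ≈ 5624.39 km.

5624 km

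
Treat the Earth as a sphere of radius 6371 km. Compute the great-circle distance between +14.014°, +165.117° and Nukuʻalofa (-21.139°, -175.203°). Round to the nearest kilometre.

Δλ = -175.203 − 165.117 = -340.320°; wrapped into (−180°, 180°]: 19.680°.
Δφ = -21.139 − 14.014 = -35.153°.
a = sin²(Δφ/2) + cos φ₁ · cos φ₂ · sin²(Δλ/2) = 0.117621.
c = 2·atan2(√a, √(1−a)) = 0.70013 rad → d = 6371·c ≈ 4460.53 km.

4461 km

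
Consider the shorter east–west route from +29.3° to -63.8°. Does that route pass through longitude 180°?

Signed shortest Δλ = ((-63.8 − 29.3 + 180) mod 360) − 180 = -93.1°.
Going west by 93.1° from +29.3° reaches -63.8° without touching 180°.

No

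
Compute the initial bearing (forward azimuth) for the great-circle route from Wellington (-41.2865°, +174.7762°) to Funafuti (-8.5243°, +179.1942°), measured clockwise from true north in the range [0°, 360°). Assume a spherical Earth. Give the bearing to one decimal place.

8.0°

Δλ = 179.1942 − 174.7762 = 4.4180°.
θ = atan2( sin Δλ · cos φ₂ , cos φ₁ · sin φ₂ − sin φ₁ · cos φ₂ · cos Δλ )
  = atan2(0.07618, 0.53921) = 8.042° → normalised to [0°, 360°): 8.042°.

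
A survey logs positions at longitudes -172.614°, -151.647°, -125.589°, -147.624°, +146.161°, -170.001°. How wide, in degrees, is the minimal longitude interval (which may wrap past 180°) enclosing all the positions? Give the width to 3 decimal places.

88.250°

Sort the longitudes: -172.614°, -170.001°, -151.647°, -147.624°, -125.589°, +146.161°.
Eastward gaps between consecutive values (wrapping around): 2.613°, 18.354°, 4.023°, 22.035°, 271.750°, 41.225°.
Largest gap = 271.750° ⇒ minimal covering band is its complement: 360° − 271.750° = 88.250°.
Band runs from +146.161° eastward to -125.589°, crossing the antimeridian.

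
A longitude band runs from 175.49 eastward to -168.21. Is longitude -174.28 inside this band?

Band width going east from +175.49° to -168.21°: ((-168.21 − 175.49) mod 360) = 16.30°.
Offset of -174.28° east of the west edge: ((-174.28 − 175.49) mod 360) = 10.23°.
10.23° ≤ 16.30° ⇒ inside.

Yes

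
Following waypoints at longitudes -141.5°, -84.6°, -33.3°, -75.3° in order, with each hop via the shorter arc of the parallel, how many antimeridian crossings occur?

Leg 1: -141.5° → -84.6°, shortest Δλ = 56.9° (east) — does not cross 180°.
Leg 2: -84.6° → -33.3°, shortest Δλ = 51.3° (east) — does not cross 180°.
Leg 3: -33.3° → -75.3°, shortest Δλ = -42.0° (west) — does not cross 180°.
Total crossings: 0.

0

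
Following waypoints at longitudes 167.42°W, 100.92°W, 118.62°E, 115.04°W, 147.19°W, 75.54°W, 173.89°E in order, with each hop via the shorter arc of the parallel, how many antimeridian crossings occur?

Leg 1: -167.42° → -100.92°, shortest Δλ = 66.5° (east) — does not cross 180°.
Leg 2: -100.92° → +118.62°, shortest Δλ = -140.46° (west) — crosses 180°.
Leg 3: +118.62° → -115.04°, shortest Δλ = 126.34° (east) — crosses 180°.
Leg 4: -115.04° → -147.19°, shortest Δλ = -32.15° (west) — does not cross 180°.
Leg 5: -147.19° → -75.54°, shortest Δλ = 71.65° (east) — does not cross 180°.
Leg 6: -75.54° → +173.89°, shortest Δλ = -110.57° (west) — crosses 180°.
Total crossings: 3.

3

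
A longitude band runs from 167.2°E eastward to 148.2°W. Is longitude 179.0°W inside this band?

Band width going east from +167.2° to -148.2°: ((-148.2 − 167.2) mod 360) = 44.6°.
Offset of -179.0° east of the west edge: ((-179.0 − 167.2) mod 360) = 13.8°.
13.8° ≤ 44.6° ⇒ inside.

Yes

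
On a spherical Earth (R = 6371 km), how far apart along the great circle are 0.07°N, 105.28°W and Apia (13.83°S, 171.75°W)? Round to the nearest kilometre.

Δλ = -171.75 − -105.28 = -66.47°.
Δφ = -13.83 − 0.07 = -13.90°.
a = sin²(Δφ/2) + cos φ₁ · cos φ₂ · sin²(Δλ/2) = 0.306319.
c = 2·atan2(√a, √(1−a)) = 1.17303 rad → d = 6371·c ≈ 7473.35 km.

7473 km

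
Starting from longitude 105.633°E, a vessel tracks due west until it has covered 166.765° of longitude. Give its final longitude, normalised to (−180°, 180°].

61.132°W

Start at +105.633°; shift −166.765° → -61.132°.
-61.132° already lies in (−180°, 180°].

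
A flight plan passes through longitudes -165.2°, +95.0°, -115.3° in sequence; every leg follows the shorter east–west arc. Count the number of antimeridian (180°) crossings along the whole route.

Leg 1: -165.2° → +95.0°, shortest Δλ = -99.8° (west) — crosses 180°.
Leg 2: +95.0° → -115.3°, shortest Δλ = 149.7° (east) — crosses 180°.
Total crossings: 2.

2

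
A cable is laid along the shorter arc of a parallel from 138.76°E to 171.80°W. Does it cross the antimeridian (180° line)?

Naïve |-171.80 − 138.76| = 310.56° > 180°, so the shorter arc goes the other way round — across 180°.
Signed shortest Δλ = ((-171.80 − 138.76 + 180) mod 360) − 180 = 49.44°.
Going east by 49.44° from +138.76° passes through 180° before reaching -171.80°.

Yes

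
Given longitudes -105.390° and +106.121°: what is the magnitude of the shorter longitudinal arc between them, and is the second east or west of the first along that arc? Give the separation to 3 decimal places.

Raw difference: 106.121 − -105.390 = 211.511°.
Normalise into (−180°, 180°]: 211.511° − 360° = -148.489°.
Negative ⇒ the second point lies to the west; separation 148.489°.

148.489° west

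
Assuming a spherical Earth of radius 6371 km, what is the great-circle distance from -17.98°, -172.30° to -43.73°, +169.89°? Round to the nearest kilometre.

3314 km

Δλ = 169.89 − -172.30 = 342.19°; wrapped into (−180°, 180°]: -17.81°.
Δφ = -43.73 − -17.98 = -25.75°.
a = sin²(Δφ/2) + cos φ₁ · cos φ₂ · sin²(Δλ/2) = 0.066120.
c = 2·atan2(√a, √(1−a)) = 0.52012 rad → d = 6371·c ≈ 3313.69 km.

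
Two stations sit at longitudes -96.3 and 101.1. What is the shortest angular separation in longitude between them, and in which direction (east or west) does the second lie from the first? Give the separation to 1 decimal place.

Raw difference: 101.1 − -96.3 = 197.4°.
Normalise into (−180°, 180°]: 197.4° − 360° = -162.6°.
Negative ⇒ the second point lies to the west; separation 162.6°.

162.6° west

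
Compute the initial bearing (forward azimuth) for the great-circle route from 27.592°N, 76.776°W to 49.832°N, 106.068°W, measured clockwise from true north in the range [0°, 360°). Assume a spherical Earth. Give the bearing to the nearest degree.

Δλ = -106.068 − -76.776 = -29.292°.
θ = atan2( sin Δλ · cos φ₂ , cos φ₁ · sin φ₂ − sin φ₁ · cos φ₂ · cos Δλ )
  = atan2(-0.31559, 0.41669) = -37.139° → normalised to [0°, 360°): 322.861°.

323°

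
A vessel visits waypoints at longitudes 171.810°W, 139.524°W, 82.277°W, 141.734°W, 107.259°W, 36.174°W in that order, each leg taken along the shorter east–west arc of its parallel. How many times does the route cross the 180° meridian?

Leg 1: -171.810° → -139.524°, shortest Δλ = 32.286° (east) — does not cross 180°.
Leg 2: -139.524° → -82.277°, shortest Δλ = 57.247° (east) — does not cross 180°.
Leg 3: -82.277° → -141.734°, shortest Δλ = -59.457° (west) — does not cross 180°.
Leg 4: -141.734° → -107.259°, shortest Δλ = 34.475° (east) — does not cross 180°.
Leg 5: -107.259° → -36.174°, shortest Δλ = 71.085° (east) — does not cross 180°.
Total crossings: 0.

0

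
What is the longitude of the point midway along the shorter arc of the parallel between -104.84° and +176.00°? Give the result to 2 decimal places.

-144.42°

Signed shortest Δλ from -104.84° to +176.00° is -79.16°.
Midpoint longitude = -104.84° + (-79.16°)/2 = -104.84° − 39.58° = -144.42°.
(The naïve average (-104.84 + +176.00)/2 = 35.58° is on the wrong side of the globe.)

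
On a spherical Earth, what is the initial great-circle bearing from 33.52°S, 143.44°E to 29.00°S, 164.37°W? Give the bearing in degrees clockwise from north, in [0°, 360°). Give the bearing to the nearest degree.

99°

Δλ = -164.37 − 143.44 = -307.81°; wrapped into (−180°, 180°]: 52.19°.
θ = atan2( sin Δλ · cos φ₂ , cos φ₁ · sin φ₂ − sin φ₁ · cos φ₂ · cos Δλ )
  = atan2(0.69099, -0.10809) = 98.890° → normalised to [0°, 360°): 98.890°.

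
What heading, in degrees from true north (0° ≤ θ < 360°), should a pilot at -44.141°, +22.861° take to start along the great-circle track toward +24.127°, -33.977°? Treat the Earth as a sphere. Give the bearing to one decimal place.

310.0°

Δλ = -33.977 − 22.861 = -56.838°.
θ = atan2( sin Δλ · cos φ₂ , cos φ₁ · sin φ₂ − sin φ₁ · cos φ₂ · cos Δλ )
  = atan2(-0.76400, 0.64101) = -50.003° → normalised to [0°, 360°): 309.997°.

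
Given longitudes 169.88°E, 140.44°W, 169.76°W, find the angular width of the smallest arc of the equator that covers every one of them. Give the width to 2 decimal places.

Sort the longitudes: -169.76°, -140.44°, +169.88°.
Eastward gaps between consecutive values (wrapping around): 29.32°, 310.32°, 20.36°.
Largest gap = 310.32° ⇒ minimal covering band is its complement: 360° − 310.32° = 49.68°.
Band runs from +169.88° eastward to -140.44°, crossing the antimeridian.

49.68°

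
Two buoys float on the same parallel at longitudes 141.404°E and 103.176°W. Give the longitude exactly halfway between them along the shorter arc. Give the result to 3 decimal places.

Signed shortest Δλ from +141.404° to -103.176° is +115.420°.
Midpoint longitude = +141.404° + (+115.420°)/2 = +141.404° + 57.710° = +199.114°.
Normalise into (−180°, 180°]: -160.886°.
(The naïve average (+141.404 + -103.176)/2 = 19.114° is on the wrong side of the globe.)

160.886°W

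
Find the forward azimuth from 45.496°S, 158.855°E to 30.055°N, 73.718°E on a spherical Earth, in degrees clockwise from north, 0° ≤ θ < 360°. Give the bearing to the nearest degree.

295°

Δλ = 73.718 − 158.855 = -85.137°.
θ = atan2( sin Δλ · cos φ₂ , cos φ₁ · sin φ₂ − sin φ₁ · cos φ₂ · cos Δλ )
  = atan2(-0.86243, 0.40339) = -64.933° → normalised to [0°, 360°): 295.067°.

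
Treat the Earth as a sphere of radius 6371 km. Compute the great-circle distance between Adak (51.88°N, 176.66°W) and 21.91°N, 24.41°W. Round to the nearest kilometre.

Δλ = -24.41 − -176.66 = 152.25°.
Δφ = 21.91 − 51.88 = -29.97°.
a = sin²(Δφ/2) + cos φ₁ · cos φ₂ · sin²(Δλ/2) = 0.606644.
c = 2·atan2(√a, √(1−a)) = 1.78574 rad → d = 6371·c ≈ 11376.92 km.

11377 km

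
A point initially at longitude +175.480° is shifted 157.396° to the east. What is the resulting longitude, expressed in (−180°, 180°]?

-27.124°

Start at +175.480°; shift +157.396° → +332.876°.
+332.876° lies outside (−180°, 180°]; subtract 360° → -27.124°.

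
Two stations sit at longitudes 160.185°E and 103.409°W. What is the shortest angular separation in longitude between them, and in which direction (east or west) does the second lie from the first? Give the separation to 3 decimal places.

96.406° east

Raw difference: -103.409 − 160.185 = -263.594°.
Normalise into (−180°, 180°]: -263.594° + 360° = 96.406°.
Positive ⇒ the second point lies to the east; separation 96.406°.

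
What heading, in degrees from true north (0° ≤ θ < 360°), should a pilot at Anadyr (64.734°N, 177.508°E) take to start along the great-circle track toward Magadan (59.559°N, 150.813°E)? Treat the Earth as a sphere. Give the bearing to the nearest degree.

260°

Δλ = 150.813 − 177.508 = -26.695°.
θ = atan2( sin Δλ · cos φ₂ , cos φ₁ · sin φ₂ − sin φ₁ · cos φ₂ · cos Δλ )
  = atan2(-0.22761, -0.04136) = -100.299° → normalised to [0°, 360°): 259.701°.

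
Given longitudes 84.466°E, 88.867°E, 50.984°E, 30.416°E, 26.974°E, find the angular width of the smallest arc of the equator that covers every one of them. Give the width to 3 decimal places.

Sort the longitudes: +26.974°, +30.416°, +50.984°, +84.466°, +88.867°.
Eastward gaps between consecutive values (wrapping around): 3.442°, 20.568°, 33.482°, 4.401°, 298.107°.
Largest gap = 298.107° ⇒ minimal covering band is its complement: 360° − 298.107° = 61.893°.
Band runs from +26.974° eastward to +88.867°.

61.893°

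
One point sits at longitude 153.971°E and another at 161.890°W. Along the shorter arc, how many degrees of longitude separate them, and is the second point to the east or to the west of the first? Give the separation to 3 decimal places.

44.139° east

Raw difference: -161.890 − 153.971 = -315.861°.
Normalise into (−180°, 180°]: -315.861° + 360° = 44.139°.
Positive ⇒ the second point lies to the east; separation 44.139°.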